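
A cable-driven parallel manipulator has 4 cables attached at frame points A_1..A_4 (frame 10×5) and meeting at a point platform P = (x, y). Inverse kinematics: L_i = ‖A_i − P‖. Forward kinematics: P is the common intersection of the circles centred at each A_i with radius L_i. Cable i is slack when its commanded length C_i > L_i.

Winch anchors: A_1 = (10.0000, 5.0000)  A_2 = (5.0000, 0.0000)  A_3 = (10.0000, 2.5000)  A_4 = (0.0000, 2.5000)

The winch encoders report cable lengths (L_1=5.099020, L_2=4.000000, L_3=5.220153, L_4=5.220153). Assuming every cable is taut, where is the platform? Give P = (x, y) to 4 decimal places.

expand ‖A_i−P‖²=L_i² and subtract eq 1 (q_i ≔ ‖A_i‖²−L_i²)
q_1 = 100.0000+25.0000−26.0000 = 99.0000
eq1−eq2 → [10.0000  10.0000]·P = 90.0000
eq1−eq3 → [0.0000  5.0000]·P = 20.0000
eq1−eq4 → [20.0000  5.0000]·P = 120.0000
2×2 solve → P = (5.0000, 4.0000)
check cable 4: ‖A_4−P‖² = 27.2500 ≈ L_4² = 27.2500 ✓

(5.0000, 4.0000)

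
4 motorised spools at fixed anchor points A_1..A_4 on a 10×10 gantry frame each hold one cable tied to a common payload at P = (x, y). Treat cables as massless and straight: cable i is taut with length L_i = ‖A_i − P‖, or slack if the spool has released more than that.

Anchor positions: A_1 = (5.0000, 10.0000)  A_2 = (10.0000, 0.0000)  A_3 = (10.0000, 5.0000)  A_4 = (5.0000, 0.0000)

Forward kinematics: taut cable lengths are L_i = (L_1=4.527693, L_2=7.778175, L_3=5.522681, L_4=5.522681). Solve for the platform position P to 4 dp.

(4.5000, 5.5000)

each cable: (A_i−P)·(A_i−P) = L_i²; let k_i = ‖A_i‖²−L_i²
k_1 = 25.0000+100.0000−20.5000 = 104.5000
row 1: -10.0000x + 20.0000y = 65.0000  (k_2=39.5000)
row 2: -10.0000x + 10.0000y = 10.0000  (k_3=94.5000)
row 3: 0.0000x + 20.0000y = 110.0000  (k_4=-5.5000)
Cramer on rows 1–2 → x = 4.5000, y = 5.5000
check cable 4: ‖A_4−P‖² = 30.5000 ≈ L_4² = 30.5000 ✓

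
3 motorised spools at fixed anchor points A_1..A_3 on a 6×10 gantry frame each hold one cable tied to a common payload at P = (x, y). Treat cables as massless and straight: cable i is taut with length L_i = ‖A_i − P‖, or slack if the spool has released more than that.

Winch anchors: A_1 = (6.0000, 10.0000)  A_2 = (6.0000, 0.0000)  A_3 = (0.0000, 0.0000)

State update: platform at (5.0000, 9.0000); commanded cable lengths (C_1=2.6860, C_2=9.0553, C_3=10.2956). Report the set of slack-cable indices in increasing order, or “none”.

i=1: geometric 1.4142 vs commanded 2.6860 ⇒ slack
i=2: geometric 9.0554 vs commanded 9.0553 ⇒ taut
i=3: geometric 10.2956 vs commanded 10.2956 ⇒ taut

1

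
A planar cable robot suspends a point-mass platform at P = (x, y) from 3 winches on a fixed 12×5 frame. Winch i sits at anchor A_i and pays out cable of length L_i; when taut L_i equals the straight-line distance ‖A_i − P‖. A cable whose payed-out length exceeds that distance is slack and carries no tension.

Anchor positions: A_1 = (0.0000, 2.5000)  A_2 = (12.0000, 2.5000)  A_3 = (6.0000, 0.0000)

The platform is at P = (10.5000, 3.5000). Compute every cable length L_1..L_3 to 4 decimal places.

(10.5475, 1.8028, 5.7009)

L_1 = √((0.0000−10.5000)² + (2.5000−3.5000)²) = 10.5475
L_2 = √((12.0000−10.5000)² + (2.5000−3.5000)²) = 1.8028
L_3 = √((6.0000−10.5000)² + (0.0000−3.5000)²) = 5.7009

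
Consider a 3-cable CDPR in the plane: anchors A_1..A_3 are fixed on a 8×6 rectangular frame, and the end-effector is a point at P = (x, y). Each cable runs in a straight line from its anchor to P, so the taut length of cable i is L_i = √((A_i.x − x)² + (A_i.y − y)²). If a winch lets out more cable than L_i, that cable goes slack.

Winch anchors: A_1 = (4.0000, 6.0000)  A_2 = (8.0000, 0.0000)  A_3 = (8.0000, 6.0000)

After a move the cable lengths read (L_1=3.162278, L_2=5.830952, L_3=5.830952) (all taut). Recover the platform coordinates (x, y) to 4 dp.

(3.0000, 3.0000)

each cable: (A_i−P)·(A_i−P) = L_i²; let k_i = ‖A_i‖²−L_i²
k_1 = 16.0000+36.0000−10.0000 = 42.0000
row 1: -8.0000x + 12.0000y = 12.0000  (k_2=30.0000)
row 2: -8.0000x + 0.0000y = -24.0000  (k_3=66.0000)
Cramer on rows 1–2 → x = 3.0000, y = 3.0000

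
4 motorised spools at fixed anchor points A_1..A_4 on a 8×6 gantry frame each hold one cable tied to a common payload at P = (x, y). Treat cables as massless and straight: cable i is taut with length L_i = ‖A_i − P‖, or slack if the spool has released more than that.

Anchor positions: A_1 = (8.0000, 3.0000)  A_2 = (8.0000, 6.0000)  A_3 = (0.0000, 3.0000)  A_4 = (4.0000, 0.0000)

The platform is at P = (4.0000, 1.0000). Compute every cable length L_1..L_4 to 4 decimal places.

L_1 = √((8.0000−4.0000)² + (3.0000−1.0000)²) = 4.4721
L_2 = √((8.0000−4.0000)² + (6.0000−1.0000)²) = 6.4031
L_3 = √((0.0000−4.0000)² + (3.0000−1.0000)²) = 4.4721
L_4 = √((4.0000−4.0000)² + (0.0000−1.0000)²) = 1.0000

(4.4721, 6.4031, 4.4721, 1.0000)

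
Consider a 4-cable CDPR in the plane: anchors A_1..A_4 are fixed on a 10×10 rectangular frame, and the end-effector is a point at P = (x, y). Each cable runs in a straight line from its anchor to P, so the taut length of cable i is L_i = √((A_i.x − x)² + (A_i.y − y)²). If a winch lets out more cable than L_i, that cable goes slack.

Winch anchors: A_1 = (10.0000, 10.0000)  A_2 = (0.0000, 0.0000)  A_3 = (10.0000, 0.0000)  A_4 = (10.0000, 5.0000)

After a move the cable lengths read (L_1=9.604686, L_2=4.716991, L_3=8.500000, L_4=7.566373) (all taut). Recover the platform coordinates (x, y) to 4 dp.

(2.5000, 4.0000)

circle eqns → linear via eq_j − eq_1; set c_j = A_j·A_j − L_j²
c_1 = 100.0000+100.0000−92.2500 = 107.7500
20.0000·x + 20.0000·y = c_1−c_2 = 130.0000
0.0000·x + 20.0000·y = c_1−c_3 = 80.0000
0.0000·x + 10.0000·y = c_1−c_4 = 40.0000
solve first two rows → x=2.5000, y=4.0000
check cable 4: ‖A_4−P‖² = 57.2500 ≈ L_4² = 57.2500 ✓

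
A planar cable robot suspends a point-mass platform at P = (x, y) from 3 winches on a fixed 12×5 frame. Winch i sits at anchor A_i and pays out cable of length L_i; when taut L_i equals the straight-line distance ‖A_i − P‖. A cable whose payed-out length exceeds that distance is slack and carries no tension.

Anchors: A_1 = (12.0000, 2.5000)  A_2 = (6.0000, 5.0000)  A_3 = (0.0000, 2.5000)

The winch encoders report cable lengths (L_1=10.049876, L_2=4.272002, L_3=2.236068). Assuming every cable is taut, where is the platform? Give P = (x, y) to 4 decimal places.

expand ‖A_i−P‖²=L_i² and subtract eq 1 (c_i ≔ ‖A_i‖²−L_i²)
c_1 = 144.0000+6.2500−101.0000 = 49.2500
eq1−eq2 → [12.0000  -5.0000]·P = 6.5000
eq1−eq3 → [24.0000  0.0000]·P = 48.0000
2×2 solve → P = (2.0000, 3.5000)

(2.0000, 3.5000)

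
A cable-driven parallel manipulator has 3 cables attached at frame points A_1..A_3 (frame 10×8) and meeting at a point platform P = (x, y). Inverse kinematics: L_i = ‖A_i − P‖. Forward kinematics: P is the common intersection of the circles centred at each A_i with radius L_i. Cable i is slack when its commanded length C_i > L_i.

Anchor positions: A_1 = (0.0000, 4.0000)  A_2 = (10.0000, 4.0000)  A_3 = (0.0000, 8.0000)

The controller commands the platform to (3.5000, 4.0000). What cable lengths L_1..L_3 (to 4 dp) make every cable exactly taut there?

cable 1: Δx=-3.5000, Δy=0.0000; L_1 = √(Δx²+Δy²) = 3.5000
cable 2: Δx=6.5000, Δy=0.0000; L_2 = √(Δx²+Δy²) = 6.5000
cable 3: Δx=-3.5000, Δy=4.0000; L_3 = √(Δx²+Δy²) = 5.3151

(3.5000, 6.5000, 5.3151)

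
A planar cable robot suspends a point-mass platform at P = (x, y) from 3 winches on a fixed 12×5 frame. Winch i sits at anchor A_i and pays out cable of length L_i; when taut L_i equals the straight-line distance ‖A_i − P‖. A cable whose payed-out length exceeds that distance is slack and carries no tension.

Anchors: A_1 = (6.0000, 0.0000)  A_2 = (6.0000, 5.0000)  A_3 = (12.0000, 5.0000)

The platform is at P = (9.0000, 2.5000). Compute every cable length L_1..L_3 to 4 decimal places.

(3.9051, 3.9051, 3.9051)

L_1: Δ = A_1−P = (-3.0000, -2.5000) → ‖Δ‖ = √15.2500 = 3.9051
L_2: Δ = A_2−P = (-3.0000, 2.5000) → ‖Δ‖ = √15.2500 = 3.9051
L_3: Δ = A_3−P = (3.0000, 2.5000) → ‖Δ‖ = √15.2500 = 3.9051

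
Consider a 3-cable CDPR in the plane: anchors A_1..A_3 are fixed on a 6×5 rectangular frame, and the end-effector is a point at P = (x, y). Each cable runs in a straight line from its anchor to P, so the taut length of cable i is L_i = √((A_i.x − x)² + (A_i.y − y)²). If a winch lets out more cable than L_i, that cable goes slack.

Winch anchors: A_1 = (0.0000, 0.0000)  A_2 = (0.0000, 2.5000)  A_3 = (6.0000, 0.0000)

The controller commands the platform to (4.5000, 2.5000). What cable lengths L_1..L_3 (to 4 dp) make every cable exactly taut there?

(5.1478, 4.5000, 2.9155)

L_1: Δ = A_1−P = (-4.5000, -2.5000) → ‖Δ‖ = √26.5000 = 5.1478
L_2: Δ = A_2−P = (-4.5000, 0.0000) → ‖Δ‖ = √20.2500 = 4.5000
L_3: Δ = A_3−P = (1.5000, -2.5000) → ‖Δ‖ = √8.5000 = 2.9155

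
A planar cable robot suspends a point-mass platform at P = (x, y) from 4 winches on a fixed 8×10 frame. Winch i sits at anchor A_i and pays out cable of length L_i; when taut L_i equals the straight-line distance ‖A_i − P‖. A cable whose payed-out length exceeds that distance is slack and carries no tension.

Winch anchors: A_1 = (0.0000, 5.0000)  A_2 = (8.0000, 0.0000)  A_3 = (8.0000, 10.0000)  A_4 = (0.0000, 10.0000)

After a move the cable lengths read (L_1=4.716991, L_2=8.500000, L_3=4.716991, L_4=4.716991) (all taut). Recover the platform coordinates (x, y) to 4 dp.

(4.0000, 7.5000)

each cable: (A_i−P)·(A_i−P) = L_i²; let c_i = ‖A_i‖²−L_i²
c_1 = 0.0000+25.0000−22.2500 = 2.7500
row 1: -16.0000x + 10.0000y = 11.0000  (c_2=-8.2500)
row 2: -16.0000x − 10.0000y = -139.0000  (c_3=141.7500)
row 3: 0.0000x − 10.0000y = -75.0000  (c_4=77.7500)
Cramer on rows 1–2 → x = 4.0000, y = 7.5000
check cable 4: ‖A_4−P‖² = 22.2500 ≈ L_4² = 22.2500 ✓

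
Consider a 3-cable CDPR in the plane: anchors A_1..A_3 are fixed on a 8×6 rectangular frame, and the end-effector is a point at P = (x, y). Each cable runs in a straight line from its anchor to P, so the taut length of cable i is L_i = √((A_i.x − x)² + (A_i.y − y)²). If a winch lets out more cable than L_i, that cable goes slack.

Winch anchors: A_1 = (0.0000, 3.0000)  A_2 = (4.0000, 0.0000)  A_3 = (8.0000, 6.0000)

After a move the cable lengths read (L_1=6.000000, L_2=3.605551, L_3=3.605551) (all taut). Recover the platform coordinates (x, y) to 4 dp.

each cable: (A_i−P)·(A_i−P) = L_i²; let k_i = ‖A_i‖²−L_i²
k_1 = 0.0000+9.0000−36.0000 = -27.0000
row 1: -8.0000x + 6.0000y = -30.0000  (k_2=3.0000)
row 2: -16.0000x − 6.0000y = -114.0000  (k_3=87.0000)
Cramer on rows 1–2 → x = 6.0000, y = 3.0000

(6.0000, 3.0000)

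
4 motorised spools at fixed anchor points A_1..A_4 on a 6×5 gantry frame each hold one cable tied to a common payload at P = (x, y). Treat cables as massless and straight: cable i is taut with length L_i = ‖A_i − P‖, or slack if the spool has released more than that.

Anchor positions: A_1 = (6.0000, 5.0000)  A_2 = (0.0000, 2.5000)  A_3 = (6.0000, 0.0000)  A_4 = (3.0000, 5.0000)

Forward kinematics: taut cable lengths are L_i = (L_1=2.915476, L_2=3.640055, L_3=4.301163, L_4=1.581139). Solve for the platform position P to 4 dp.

(3.5000, 3.5000)

expand ‖A_i−P‖²=L_i² and subtract eq 1 (c_i ≔ ‖A_i‖²−L_i²)
c_1 = 36.0000+25.0000−8.5000 = 52.5000
eq1−eq2 → [12.0000  5.0000]·P = 59.5000
eq1−eq3 → [0.0000  10.0000]·P = 35.0000
eq1−eq4 → [6.0000  0.0000]·P = 21.0000
2×2 solve → P = (3.5000, 3.5000)
check cable 4: ‖A_4−P‖² = 2.5000 ≈ L_4² = 2.5000 ✓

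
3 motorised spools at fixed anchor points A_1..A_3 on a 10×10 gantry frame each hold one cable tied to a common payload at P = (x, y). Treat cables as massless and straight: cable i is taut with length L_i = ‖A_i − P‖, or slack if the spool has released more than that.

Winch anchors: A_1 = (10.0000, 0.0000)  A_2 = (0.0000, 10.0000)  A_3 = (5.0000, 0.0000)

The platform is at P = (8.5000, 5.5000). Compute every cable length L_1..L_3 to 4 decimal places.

(5.7009, 9.6177, 6.5192)

L_1 = √((10.0000−8.5000)² + (0.0000−5.5000)²) = 5.7009
L_2 = √((0.0000−8.5000)² + (10.0000−5.5000)²) = 9.6177
L_3 = √((5.0000−8.5000)² + (0.0000−5.5000)²) = 6.5192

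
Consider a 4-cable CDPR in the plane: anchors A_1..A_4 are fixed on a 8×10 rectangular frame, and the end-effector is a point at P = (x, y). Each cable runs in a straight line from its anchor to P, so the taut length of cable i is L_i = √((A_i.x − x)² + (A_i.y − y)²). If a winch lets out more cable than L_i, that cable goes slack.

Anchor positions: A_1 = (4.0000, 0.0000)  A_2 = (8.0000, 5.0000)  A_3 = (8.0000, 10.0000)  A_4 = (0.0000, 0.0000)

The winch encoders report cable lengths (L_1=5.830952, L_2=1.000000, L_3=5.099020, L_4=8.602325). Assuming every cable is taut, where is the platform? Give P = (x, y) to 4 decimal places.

each cable: (A_i−P)·(A_i−P) = L_i²; let q_i = ‖A_i‖²−L_i²
q_1 = 16.0000+0.0000−34.0000 = -18.0000
row 1: -8.0000x − 10.0000y = -106.0000  (q_2=88.0000)
row 2: -8.0000x − 20.0000y = -156.0000  (q_3=138.0000)
row 3: 8.0000x + 0.0000y = 56.0000  (q_4=-74.0000)
Cramer on rows 1–2 → x = 7.0000, y = 5.0000
check cable 4: ‖A_4−P‖² = 74.0000 ≈ L_4² = 74.0000 ✓

(7.0000, 5.0000)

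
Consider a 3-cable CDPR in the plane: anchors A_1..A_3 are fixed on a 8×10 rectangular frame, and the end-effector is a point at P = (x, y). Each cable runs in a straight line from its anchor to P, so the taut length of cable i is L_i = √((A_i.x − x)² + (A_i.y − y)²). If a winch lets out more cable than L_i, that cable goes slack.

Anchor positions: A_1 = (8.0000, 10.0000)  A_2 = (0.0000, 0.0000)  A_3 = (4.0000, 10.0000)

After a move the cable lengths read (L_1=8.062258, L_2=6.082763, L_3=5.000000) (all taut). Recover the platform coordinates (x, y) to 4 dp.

(1.0000, 6.0000)

circle eqns → linear via eq_j − eq_1; set k_j = A_j·A_j − L_j²
k_1 = 64.0000+100.0000−65.0000 = 99.0000
16.0000·x + 20.0000·y = k_1−k_2 = 136.0000
8.0000·x + 0.0000·y = k_1−k_3 = 8.0000
solve first two rows → x=1.0000, y=6.0000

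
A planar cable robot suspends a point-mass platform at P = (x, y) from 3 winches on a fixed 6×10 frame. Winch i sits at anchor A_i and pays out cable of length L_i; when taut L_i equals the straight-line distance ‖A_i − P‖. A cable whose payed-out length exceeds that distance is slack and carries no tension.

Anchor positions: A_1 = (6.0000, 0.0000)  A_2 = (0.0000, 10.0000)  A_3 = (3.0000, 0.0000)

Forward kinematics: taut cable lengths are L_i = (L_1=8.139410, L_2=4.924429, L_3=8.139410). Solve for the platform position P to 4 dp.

(4.5000, 8.0000)

expand ‖A_i−P‖²=L_i² and subtract eq 1 (c_i ≔ ‖A_i‖²−L_i²)
c_1 = 36.0000+0.0000−66.2500 = -30.2500
eq1−eq2 → [12.0000  -20.0000]·P = -106.0000
eq1−eq3 → [6.0000  0.0000]·P = 27.0000
2×2 solve → P = (4.5000, 8.0000)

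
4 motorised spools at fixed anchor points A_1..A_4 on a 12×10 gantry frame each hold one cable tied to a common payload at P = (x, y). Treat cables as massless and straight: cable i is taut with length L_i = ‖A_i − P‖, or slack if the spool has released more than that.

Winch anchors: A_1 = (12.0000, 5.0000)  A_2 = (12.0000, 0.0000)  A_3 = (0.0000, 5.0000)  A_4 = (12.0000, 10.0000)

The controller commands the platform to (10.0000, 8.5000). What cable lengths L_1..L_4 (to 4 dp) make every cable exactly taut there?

cable 1: Δx=2.0000, Δy=-3.5000; L_1 = √(Δx²+Δy²) = 4.0311
cable 2: Δx=2.0000, Δy=-8.5000; L_2 = √(Δx²+Δy²) = 8.7321
cable 3: Δx=-10.0000, Δy=-3.5000; L_3 = √(Δx²+Δy²) = 10.5948
cable 4: Δx=2.0000, Δy=1.5000; L_4 = √(Δx²+Δy²) = 2.5000

(4.0311, 8.7321, 10.5948, 2.5000)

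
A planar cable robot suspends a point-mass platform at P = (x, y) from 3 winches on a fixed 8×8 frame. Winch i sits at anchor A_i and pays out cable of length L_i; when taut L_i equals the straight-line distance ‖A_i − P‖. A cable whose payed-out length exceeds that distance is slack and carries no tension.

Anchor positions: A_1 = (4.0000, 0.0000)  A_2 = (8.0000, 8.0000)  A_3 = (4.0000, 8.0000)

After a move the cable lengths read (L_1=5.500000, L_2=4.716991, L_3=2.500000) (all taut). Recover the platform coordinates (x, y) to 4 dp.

each cable: (A_i−P)·(A_i−P) = L_i²; let k_i = ‖A_i‖²−L_i²
k_1 = 16.0000+0.0000−30.2500 = -14.2500
row 1: -8.0000x − 16.0000y = -120.0000  (k_2=105.7500)
row 2: 0.0000x − 16.0000y = -88.0000  (k_3=73.7500)
Cramer on rows 1–2 → x = 4.0000, y = 5.5000

(4.0000, 5.5000)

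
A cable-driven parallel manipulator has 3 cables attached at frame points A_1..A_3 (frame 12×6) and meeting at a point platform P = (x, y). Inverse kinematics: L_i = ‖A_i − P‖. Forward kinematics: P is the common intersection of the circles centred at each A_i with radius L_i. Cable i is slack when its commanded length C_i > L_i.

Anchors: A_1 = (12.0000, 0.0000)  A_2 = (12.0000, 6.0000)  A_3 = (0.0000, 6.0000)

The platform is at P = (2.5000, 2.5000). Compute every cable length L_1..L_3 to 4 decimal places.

L_1: Δ = A_1−P = (9.5000, -2.5000) → ‖Δ‖ = √96.5000 = 9.8234
L_2: Δ = A_2−P = (9.5000, 3.5000) → ‖Δ‖ = √102.5000 = 10.1242
L_3: Δ = A_3−P = (-2.5000, 3.5000) → ‖Δ‖ = √18.5000 = 4.3012

(9.8234, 10.1242, 4.3012)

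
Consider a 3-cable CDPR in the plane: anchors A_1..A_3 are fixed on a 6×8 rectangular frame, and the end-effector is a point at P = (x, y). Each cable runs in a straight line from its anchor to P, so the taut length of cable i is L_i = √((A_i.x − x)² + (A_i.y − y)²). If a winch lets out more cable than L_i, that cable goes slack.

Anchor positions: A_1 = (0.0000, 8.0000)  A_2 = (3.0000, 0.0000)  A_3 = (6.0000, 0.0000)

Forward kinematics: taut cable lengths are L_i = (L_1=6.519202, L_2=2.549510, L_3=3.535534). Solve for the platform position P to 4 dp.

expand ‖A_i−P‖²=L_i² and subtract eq 1 (q_i ≔ ‖A_i‖²−L_i²)
q_1 = 0.0000+64.0000−42.5000 = 21.5000
eq1−eq2 → [-6.0000  16.0000]·P = 19.0000
eq1−eq3 → [-12.0000  16.0000]·P = -2.0000
2×2 solve → P = (3.5000, 2.5000)

(3.5000, 2.5000)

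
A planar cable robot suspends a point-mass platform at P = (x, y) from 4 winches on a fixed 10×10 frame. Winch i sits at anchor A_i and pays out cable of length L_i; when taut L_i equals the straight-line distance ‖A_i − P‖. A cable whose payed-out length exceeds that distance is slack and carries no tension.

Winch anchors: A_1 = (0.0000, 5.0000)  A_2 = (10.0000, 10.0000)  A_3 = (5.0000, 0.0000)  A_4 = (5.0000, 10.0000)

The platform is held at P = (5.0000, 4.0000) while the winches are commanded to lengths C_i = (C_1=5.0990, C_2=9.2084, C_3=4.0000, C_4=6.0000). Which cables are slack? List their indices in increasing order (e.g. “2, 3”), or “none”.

cable 1: √((-5.0000)²+(1.0000)²)=5.0990, C_1=5.0990: taut
cable 2: √((5.0000)²+(6.0000)²)=7.8102, C_2=9.2084: slack
cable 3: √((0.0000)²+(-4.0000)²)=4.0000, C_3=4.0000: taut
cable 4: √((0.0000)²+(6.0000)²)=6.0000, C_4=6.0000: taut

2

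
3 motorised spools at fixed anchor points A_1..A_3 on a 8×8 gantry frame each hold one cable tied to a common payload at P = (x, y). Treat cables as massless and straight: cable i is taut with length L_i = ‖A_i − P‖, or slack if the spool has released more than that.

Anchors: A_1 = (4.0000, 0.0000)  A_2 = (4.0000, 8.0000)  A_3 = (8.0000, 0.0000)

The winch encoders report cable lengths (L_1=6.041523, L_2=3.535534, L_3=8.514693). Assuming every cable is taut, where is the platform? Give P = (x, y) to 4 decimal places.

(1.5000, 5.5000)

each cable: (A_i−P)·(A_i−P) = L_i²; let k_i = ‖A_i‖²−L_i²
k_1 = 16.0000+0.0000−36.5000 = -20.5000
row 1: 0.0000x − 16.0000y = -88.0000  (k_2=67.5000)
row 2: -8.0000x + 0.0000y = -12.0000  (k_3=-8.5000)
Cramer on rows 1–2 → x = 1.5000, y = 5.5000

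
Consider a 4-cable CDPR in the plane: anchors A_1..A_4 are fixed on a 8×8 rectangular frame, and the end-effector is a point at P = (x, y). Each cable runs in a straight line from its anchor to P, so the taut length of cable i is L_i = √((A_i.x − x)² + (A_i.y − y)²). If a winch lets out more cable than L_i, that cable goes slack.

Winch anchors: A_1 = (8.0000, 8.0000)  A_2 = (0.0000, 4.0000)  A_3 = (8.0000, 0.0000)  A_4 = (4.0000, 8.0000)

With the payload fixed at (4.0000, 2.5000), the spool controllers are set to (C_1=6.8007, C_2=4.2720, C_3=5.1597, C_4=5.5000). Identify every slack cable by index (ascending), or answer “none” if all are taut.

3

cable 1: √((4.0000)²+(5.5000)²)=6.8007, C_1=6.8007: taut
cable 2: √((-4.0000)²+(1.5000)²)=4.2720, C_2=4.2720: taut
cable 3: √((4.0000)²+(-2.5000)²)=4.7170, C_3=5.1597: slack
cable 4: √((0.0000)²+(5.5000)²)=5.5000, C_4=5.5000: taut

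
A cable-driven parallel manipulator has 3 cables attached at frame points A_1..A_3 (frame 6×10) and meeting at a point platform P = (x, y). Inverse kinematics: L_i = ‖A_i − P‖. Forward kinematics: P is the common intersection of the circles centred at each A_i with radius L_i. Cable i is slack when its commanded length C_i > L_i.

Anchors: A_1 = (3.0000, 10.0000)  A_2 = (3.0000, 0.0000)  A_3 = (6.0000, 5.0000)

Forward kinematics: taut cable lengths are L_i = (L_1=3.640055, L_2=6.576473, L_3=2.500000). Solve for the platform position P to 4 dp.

(4.0000, 6.5000)

circle eqns → linear via eq_j − eq_1; set k_j = A_j·A_j − L_j²
k_1 = 9.0000+100.0000−13.2500 = 95.7500
0.0000·x + 20.0000·y = k_1−k_2 = 130.0000
-6.0000·x + 10.0000·y = k_1−k_3 = 41.0000
solve first two rows → x=4.0000, y=6.5000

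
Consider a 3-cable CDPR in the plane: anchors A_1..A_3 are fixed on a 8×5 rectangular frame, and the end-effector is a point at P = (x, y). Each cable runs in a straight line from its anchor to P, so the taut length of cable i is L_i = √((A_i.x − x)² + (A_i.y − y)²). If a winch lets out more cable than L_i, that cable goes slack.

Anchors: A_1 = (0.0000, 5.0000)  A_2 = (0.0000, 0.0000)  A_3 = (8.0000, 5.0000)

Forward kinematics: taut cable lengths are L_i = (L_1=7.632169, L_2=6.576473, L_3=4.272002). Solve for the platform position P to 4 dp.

each cable: (A_i−P)·(A_i−P) = L_i²; let k_i = ‖A_i‖²−L_i²
k_1 = 0.0000+25.0000−58.2500 = -33.2500
row 1: 0.0000x + 10.0000y = 10.0000  (k_2=-43.2500)
row 2: -16.0000x + 0.0000y = -104.0000  (k_3=70.7500)
Cramer on rows 1–2 → x = 6.5000, y = 1.0000

(6.5000, 1.0000)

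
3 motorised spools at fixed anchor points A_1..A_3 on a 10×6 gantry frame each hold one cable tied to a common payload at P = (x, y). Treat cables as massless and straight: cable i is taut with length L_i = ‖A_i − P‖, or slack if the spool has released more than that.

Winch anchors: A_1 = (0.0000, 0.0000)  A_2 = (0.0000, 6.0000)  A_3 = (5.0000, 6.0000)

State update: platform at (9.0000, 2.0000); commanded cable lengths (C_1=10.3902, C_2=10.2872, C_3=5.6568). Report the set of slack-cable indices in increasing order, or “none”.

1, 2

i=1: geometric 9.2195 vs commanded 10.3902 ⇒ slack
i=2: geometric 9.8489 vs commanded 10.2872 ⇒ slack
i=3: geometric 5.6569 vs commanded 5.6568 ⇒ taut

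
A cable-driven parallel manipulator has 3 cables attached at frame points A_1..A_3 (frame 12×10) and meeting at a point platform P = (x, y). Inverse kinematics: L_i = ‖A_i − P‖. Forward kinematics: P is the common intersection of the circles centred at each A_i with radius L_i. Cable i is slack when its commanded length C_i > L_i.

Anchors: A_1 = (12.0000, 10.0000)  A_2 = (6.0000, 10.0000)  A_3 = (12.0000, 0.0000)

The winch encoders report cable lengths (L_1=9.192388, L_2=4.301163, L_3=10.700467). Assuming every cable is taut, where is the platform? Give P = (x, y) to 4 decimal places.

(3.5000, 6.5000)

each cable: (A_i−P)·(A_i−P) = L_i²; let k_i = ‖A_i‖²−L_i²
k_1 = 144.0000+100.0000−84.5000 = 159.5000
row 1: 12.0000x + 0.0000y = 42.0000  (k_2=117.5000)
row 2: 0.0000x + 20.0000y = 130.0000  (k_3=29.5000)
Cramer on rows 1–2 → x = 3.5000, y = 6.5000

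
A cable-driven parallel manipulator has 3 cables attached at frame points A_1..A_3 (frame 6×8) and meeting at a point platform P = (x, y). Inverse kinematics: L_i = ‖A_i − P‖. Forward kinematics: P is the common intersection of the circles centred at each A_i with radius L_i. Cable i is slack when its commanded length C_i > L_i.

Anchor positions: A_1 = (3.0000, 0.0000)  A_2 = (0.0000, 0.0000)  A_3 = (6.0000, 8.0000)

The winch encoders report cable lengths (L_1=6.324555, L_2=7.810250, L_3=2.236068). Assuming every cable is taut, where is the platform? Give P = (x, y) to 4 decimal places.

circle eqns → linear via eq_j − eq_1; set q_j = A_j·A_j − L_j²
q_1 = 9.0000+0.0000−40.0000 = -31.0000
6.0000·x + 0.0000·y = q_1−q_2 = 30.0000
-6.0000·x − 16.0000·y = q_1−q_3 = -126.0000
solve first two rows → x=5.0000, y=6.0000

(5.0000, 6.0000)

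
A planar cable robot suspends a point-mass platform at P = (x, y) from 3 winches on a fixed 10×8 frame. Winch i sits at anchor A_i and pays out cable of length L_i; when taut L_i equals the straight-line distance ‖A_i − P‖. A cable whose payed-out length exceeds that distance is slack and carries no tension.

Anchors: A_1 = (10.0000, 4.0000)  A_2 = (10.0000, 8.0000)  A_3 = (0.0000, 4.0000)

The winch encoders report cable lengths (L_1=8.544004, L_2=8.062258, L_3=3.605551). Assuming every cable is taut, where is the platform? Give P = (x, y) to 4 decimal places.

circle eqns → linear via eq_j − eq_1; set c_j = A_j·A_j − L_j²
c_1 = 100.0000+16.0000−73.0000 = 43.0000
0.0000·x − 8.0000·y = c_1−c_2 = -56.0000
20.0000·x + 0.0000·y = c_1−c_3 = 40.0000
solve first two rows → x=2.0000, y=7.0000

(2.0000, 7.0000)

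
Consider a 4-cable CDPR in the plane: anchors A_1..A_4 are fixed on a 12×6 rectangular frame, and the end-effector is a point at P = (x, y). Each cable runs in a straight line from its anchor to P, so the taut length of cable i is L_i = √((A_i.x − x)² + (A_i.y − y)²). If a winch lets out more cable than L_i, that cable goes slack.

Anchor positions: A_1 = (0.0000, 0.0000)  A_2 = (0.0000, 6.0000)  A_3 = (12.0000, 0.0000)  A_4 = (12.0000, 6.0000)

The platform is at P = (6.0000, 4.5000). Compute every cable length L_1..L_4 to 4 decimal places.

L_1: Δ = A_1−P = (-6.0000, -4.5000) → ‖Δ‖ = √56.2500 = 7.5000
L_2: Δ = A_2−P = (-6.0000, 1.5000) → ‖Δ‖ = √38.2500 = 6.1847
L_3: Δ = A_3−P = (6.0000, -4.5000) → ‖Δ‖ = √56.2500 = 7.5000
L_4: Δ = A_4−P = (6.0000, 1.5000) → ‖Δ‖ = √38.2500 = 6.1847

(7.5000, 6.1847, 7.5000, 6.1847)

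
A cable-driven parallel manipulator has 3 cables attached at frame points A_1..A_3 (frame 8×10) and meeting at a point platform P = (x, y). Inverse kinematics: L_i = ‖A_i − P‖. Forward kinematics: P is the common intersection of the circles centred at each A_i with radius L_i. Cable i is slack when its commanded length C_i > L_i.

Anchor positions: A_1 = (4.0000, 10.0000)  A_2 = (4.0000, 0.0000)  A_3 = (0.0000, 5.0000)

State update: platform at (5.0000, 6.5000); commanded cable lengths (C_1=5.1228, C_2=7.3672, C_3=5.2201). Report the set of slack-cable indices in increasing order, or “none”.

1, 2

cable 1: L_1 = ‖A_1−P‖ = 3.6401;  C_1 = 5.1228 → slack
cable 2: L_2 = ‖A_2−P‖ = 6.5765;  C_2 = 7.3672 → slack
cable 3: L_3 = ‖A_3−P‖ = 5.2202;  C_3 = 5.2201 → taut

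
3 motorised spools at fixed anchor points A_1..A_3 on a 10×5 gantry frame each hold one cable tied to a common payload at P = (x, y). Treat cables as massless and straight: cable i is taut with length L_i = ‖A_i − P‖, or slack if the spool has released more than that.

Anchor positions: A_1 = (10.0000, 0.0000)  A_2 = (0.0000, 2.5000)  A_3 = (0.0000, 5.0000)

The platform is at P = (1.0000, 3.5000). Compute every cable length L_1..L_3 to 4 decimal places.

(9.6566, 1.4142, 1.8028)

cable 1: Δx=9.0000, Δy=-3.5000; L_1 = √(Δx²+Δy²) = 9.6566
cable 2: Δx=-1.0000, Δy=-1.0000; L_2 = √(Δx²+Δy²) = 1.4142
cable 3: Δx=-1.0000, Δy=1.5000; L_3 = √(Δx²+Δy²) = 1.8028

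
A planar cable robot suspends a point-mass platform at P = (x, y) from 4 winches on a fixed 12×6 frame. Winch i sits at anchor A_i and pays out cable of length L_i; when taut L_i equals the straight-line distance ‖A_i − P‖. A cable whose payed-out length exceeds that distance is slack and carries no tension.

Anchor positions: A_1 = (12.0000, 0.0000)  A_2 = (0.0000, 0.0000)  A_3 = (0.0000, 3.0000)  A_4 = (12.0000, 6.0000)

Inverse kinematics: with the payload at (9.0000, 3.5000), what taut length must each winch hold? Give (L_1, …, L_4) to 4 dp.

(4.6098, 9.6566, 9.0139, 3.9051)

L_1 = √((12.0000−9.0000)² + (0.0000−3.5000)²) = 4.6098
L_2 = √((0.0000−9.0000)² + (0.0000−3.5000)²) = 9.6566
L_3 = √((0.0000−9.0000)² + (3.0000−3.5000)²) = 9.0139
L_4 = √((12.0000−9.0000)² + (6.0000−3.5000)²) = 3.9051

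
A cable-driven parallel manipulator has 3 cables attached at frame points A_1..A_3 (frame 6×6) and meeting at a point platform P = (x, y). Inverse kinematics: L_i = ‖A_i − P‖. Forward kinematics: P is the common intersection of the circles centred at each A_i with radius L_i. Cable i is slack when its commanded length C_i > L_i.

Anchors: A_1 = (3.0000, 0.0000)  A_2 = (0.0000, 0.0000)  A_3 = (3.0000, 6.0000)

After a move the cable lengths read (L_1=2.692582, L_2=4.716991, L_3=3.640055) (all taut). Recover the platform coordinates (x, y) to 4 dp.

expand ‖A_i−P‖²=L_i² and subtract eq 1 (c_i ≔ ‖A_i‖²−L_i²)
c_1 = 9.0000+0.0000−7.2500 = 1.7500
eq1−eq2 → [6.0000  0.0000]·P = 24.0000
eq1−eq3 → [0.0000  -12.0000]·P = -30.0000
2×2 solve → P = (4.0000, 2.5000)

(4.0000, 2.5000)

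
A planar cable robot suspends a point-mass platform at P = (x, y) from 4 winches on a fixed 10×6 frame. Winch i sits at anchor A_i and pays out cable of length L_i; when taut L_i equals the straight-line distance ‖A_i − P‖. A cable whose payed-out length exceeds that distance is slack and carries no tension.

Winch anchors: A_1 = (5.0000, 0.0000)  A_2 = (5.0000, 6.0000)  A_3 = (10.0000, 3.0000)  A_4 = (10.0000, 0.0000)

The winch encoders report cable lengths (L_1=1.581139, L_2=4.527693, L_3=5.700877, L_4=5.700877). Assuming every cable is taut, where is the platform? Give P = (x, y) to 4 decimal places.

each cable: (A_i−P)·(A_i−P) = L_i²; let c_i = ‖A_i‖²−L_i²
c_1 = 25.0000+0.0000−2.5000 = 22.5000
row 1: 0.0000x − 12.0000y = -18.0000  (c_2=40.5000)
row 2: -10.0000x − 6.0000y = -54.0000  (c_3=76.5000)
row 3: -10.0000x + 0.0000y = -45.0000  (c_4=67.5000)
Cramer on rows 1–2 → x = 4.5000, y = 1.5000
check cable 4: ‖A_4−P‖² = 32.5000 ≈ L_4² = 32.5000 ✓

(4.5000, 1.5000)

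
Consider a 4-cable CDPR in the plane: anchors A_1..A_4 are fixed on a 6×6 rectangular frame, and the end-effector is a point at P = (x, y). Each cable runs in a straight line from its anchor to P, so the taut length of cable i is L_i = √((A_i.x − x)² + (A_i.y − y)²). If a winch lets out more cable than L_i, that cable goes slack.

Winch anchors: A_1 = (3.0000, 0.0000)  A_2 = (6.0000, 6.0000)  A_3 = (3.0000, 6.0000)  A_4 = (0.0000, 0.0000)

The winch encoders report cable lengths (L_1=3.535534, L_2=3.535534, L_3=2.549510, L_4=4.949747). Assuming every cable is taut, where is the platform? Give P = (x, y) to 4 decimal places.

each cable: (A_i−P)·(A_i−P) = L_i²; let c_i = ‖A_i‖²−L_i²
c_1 = 9.0000+0.0000−12.5000 = -3.5000
row 1: -6.0000x − 12.0000y = -63.0000  (c_2=59.5000)
row 2: 0.0000x − 12.0000y = -42.0000  (c_3=38.5000)
row 3: 6.0000x + 0.0000y = 21.0000  (c_4=-24.5000)
Cramer on rows 1–2 → x = 3.5000, y = 3.5000
check cable 4: ‖A_4−P‖² = 24.5000 ≈ L_4² = 24.5000 ✓

(3.5000, 3.5000)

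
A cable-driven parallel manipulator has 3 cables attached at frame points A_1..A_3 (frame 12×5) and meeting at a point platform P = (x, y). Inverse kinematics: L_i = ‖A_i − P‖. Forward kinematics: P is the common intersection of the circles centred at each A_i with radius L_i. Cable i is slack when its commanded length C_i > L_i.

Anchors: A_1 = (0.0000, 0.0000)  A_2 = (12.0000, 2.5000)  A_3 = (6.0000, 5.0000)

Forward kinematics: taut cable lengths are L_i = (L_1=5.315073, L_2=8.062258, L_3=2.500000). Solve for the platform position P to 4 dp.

(4.0000, 3.5000)

each cable: (A_i−P)·(A_i−P) = L_i²; let q_i = ‖A_i‖²−L_i²
q_1 = 0.0000+0.0000−28.2500 = -28.2500
row 1: -24.0000x − 5.0000y = -113.5000  (q_2=85.2500)
row 2: -12.0000x − 10.0000y = -83.0000  (q_3=54.7500)
Cramer on rows 1–2 → x = 4.0000, y = 3.5000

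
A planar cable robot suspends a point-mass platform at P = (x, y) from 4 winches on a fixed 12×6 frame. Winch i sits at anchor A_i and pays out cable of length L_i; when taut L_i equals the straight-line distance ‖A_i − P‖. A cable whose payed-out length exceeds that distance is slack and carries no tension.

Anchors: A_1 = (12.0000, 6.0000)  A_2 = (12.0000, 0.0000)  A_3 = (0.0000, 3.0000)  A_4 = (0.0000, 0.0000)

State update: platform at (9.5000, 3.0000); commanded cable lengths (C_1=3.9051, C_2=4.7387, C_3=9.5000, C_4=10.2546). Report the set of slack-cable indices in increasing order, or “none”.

2, 4

cable 1: √((2.5000)²+(3.0000)²)=3.9051, C_1=3.9051: taut
cable 2: √((2.5000)²+(-3.0000)²)=3.9051, C_2=4.7387: slack
cable 3: √((-9.5000)²+(0.0000)²)=9.5000, C_3=9.5000: taut
cable 4: √((-9.5000)²+(-3.0000)²)=9.9624, C_4=10.2546: slack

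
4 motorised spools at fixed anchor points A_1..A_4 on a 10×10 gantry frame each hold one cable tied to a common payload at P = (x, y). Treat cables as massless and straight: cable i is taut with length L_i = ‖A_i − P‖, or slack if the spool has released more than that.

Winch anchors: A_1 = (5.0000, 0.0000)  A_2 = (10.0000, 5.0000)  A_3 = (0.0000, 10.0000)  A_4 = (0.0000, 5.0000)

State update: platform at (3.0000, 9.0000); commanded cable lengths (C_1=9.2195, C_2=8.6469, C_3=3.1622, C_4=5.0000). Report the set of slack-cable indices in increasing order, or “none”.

cable 1: L_1 = ‖A_1−P‖ = 9.2195;  C_1 = 9.2195 → taut
cable 2: L_2 = ‖A_2−P‖ = 8.0623;  C_2 = 8.6469 → slack
cable 3: L_3 = ‖A_3−P‖ = 3.1623;  C_3 = 3.1622 → taut
cable 4: L_4 = ‖A_4−P‖ = 5.0000;  C_4 = 5.0000 → taut

2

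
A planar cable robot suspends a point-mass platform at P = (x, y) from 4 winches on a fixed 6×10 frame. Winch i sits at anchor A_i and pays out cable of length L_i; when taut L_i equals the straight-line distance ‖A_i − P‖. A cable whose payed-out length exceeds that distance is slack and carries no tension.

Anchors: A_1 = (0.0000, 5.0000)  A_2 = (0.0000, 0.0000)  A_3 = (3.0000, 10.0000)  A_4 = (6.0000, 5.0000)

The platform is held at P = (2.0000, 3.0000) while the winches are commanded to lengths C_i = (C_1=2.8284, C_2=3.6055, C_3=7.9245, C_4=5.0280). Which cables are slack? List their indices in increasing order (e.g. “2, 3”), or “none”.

i=1: geometric 2.8284 vs commanded 2.8284 ⇒ taut
i=2: geometric 3.6056 vs commanded 3.6055 ⇒ taut
i=3: geometric 7.0711 vs commanded 7.9245 ⇒ slack
i=4: geometric 4.4721 vs commanded 5.0280 ⇒ slack

3, 4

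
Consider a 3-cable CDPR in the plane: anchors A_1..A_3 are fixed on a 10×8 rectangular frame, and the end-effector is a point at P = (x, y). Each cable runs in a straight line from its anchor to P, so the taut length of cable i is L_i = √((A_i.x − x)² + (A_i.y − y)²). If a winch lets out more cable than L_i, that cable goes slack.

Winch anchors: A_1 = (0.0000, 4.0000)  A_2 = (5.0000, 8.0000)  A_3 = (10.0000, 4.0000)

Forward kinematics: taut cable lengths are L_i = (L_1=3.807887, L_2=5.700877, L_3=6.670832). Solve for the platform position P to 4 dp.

expand ‖A_i−P‖²=L_i² and subtract eq 1 (c_i ≔ ‖A_i‖²−L_i²)
c_1 = 0.0000+16.0000−14.5000 = 1.5000
eq1−eq2 → [-10.0000  -8.0000]·P = -55.0000
eq1−eq3 → [-20.0000  0.0000]·P = -70.0000
2×2 solve → P = (3.5000, 2.5000)

(3.5000, 2.5000)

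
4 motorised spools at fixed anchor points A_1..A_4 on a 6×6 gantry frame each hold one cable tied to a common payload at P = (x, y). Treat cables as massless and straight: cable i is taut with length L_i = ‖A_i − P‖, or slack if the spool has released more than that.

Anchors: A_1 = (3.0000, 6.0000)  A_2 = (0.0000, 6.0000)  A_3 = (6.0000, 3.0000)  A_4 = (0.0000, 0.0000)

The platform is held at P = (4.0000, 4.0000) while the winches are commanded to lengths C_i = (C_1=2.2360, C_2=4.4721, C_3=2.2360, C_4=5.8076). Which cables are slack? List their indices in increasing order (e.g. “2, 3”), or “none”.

cable 1: L_1 = ‖A_1−P‖ = 2.2361;  C_1 = 2.2360 → taut
cable 2: L_2 = ‖A_2−P‖ = 4.4721;  C_2 = 4.4721 → taut
cable 3: L_3 = ‖A_3−P‖ = 2.2361;  C_3 = 2.2360 → taut
cable 4: L_4 = ‖A_4−P‖ = 5.6569;  C_4 = 5.8076 → slack

4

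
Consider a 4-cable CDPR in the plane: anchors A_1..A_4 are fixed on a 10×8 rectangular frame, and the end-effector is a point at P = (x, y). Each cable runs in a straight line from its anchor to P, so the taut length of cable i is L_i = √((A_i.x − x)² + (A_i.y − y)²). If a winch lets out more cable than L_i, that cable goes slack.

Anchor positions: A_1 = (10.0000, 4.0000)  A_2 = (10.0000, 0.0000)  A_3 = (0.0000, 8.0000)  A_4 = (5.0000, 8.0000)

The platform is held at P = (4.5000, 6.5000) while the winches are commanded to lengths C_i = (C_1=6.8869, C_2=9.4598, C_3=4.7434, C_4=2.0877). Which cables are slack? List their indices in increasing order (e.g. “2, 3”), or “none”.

cable 1: √((5.5000)²+(-2.5000)²)=6.0415, C_1=6.8869: slack
cable 2: √((5.5000)²+(-6.5000)²)=8.5147, C_2=9.4598: slack
cable 3: √((-4.5000)²+(1.5000)²)=4.7434, C_3=4.7434: taut
cable 4: √((0.5000)²+(1.5000)²)=1.5811, C_4=2.0877: slack

1, 2, 4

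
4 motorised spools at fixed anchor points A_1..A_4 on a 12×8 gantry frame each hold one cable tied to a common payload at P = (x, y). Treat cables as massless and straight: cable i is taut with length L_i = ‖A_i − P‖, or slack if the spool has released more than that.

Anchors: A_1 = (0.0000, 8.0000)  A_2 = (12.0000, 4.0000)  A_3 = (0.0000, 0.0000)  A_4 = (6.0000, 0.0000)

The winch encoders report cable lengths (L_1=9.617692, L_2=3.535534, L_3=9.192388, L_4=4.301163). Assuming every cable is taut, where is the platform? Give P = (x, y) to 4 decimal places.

each cable: (A_i−P)·(A_i−P) = L_i²; let q_i = ‖A_i‖²−L_i²
q_1 = 0.0000+64.0000−92.5000 = -28.5000
row 1: -24.0000x + 8.0000y = -176.0000  (q_2=147.5000)
row 2: 0.0000x + 16.0000y = 56.0000  (q_3=-84.5000)
row 3: -12.0000x + 16.0000y = -46.0000  (q_4=17.5000)
Cramer on rows 1–2 → x = 8.5000, y = 3.5000
check cable 4: ‖A_4−P‖² = 18.5000 ≈ L_4² = 18.5000 ✓

(8.5000, 3.5000)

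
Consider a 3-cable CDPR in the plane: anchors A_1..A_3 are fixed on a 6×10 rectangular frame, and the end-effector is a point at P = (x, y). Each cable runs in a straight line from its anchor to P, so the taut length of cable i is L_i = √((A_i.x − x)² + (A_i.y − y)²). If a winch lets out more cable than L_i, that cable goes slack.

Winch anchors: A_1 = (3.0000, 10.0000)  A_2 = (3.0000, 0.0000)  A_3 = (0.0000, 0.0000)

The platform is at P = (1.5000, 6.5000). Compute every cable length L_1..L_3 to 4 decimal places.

(3.8079, 6.6708, 6.6708)

L_1: Δ = A_1−P = (1.5000, 3.5000) → ‖Δ‖ = √14.5000 = 3.8079
L_2: Δ = A_2−P = (1.5000, -6.5000) → ‖Δ‖ = √44.5000 = 6.6708
L_3: Δ = A_3−P = (-1.5000, -6.5000) → ‖Δ‖ = √44.5000 = 6.6708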